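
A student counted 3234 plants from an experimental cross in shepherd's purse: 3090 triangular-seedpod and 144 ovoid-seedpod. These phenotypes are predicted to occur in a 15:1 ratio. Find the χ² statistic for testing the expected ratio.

17.829

Under the 15:1 hypothesis (Σ ratio = 16, N = 3234):
  triangular-seedpod: 3234 × 15/16 = 3031.875
  ovoid-seedpod: 3234 × 1/16 = 202.125
χ² = Σ (O − E)² / E
  triangular-seedpod: (3090 − 3031.875)² / 3031.875 = 1.1143
  ovoid-seedpod: (144 − 202.125)² / 202.125 = 16.7150
χ² = 1.1143 + 16.7150 = 17.8293 ≈ 17.829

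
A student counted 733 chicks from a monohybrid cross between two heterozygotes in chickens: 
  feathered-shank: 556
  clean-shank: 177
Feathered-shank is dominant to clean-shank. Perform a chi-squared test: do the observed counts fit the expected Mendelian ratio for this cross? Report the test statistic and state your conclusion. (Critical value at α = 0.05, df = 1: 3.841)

0.284; consistent

For a monohybrid cross between heterozygotes with complete dominance, the expected phenotypic ratio is 3:1.
Under the 3:1 hypothesis (Σ ratio = 4, N = 733):
  feathered-shank: 733 × 3/4 = 549.75
  clean-shank: 733 × 1/4 = 183.25
χ² = Σ (O − E)² / E
  feathered-shank: (556 − 549.75)² / 549.75 = 0.0711
  clean-shank: (177 − 183.25)² / 183.25 = 0.2132
χ² = 0.0711 + 0.2132 = 0.2843 ≈ 0.284
Degrees of freedom = 2 − 1 = 1; critical value at α = 0.05 is 3.841.
Since 0.284 < 3.841, we fail to reject the null hypothesis — the data are consistent with the 3:1 ratio.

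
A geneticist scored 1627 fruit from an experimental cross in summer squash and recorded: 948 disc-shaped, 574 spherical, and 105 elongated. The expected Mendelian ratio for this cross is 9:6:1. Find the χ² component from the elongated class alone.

0.108

Under the 9:6:1 hypothesis (Σ ratio = 16, N = 1627):
  disc-shaped: 1627 × 9/16 = 915.1875
  spherical: 1627 × 6/16 = 610.125
  elongated: 1627 × 1/16 = 101.6875
Contribution of elongated: (105 − 101.6875)² / 101.6875 = 0.1079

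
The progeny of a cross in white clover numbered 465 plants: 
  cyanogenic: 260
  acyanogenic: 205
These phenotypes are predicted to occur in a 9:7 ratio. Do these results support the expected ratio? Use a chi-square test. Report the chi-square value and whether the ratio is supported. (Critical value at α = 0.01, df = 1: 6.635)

Expected counts for N = 465 under a 9:7 ratio (total parts = 16):
  cyanogenic: 465 × 9/16 = 261.5625
  acyanogenic: 465 × 7/16 = 203.4375
χ² = Σ (O − E)² / E
  cyanogenic: (260 − 261.5625)² / 261.5625 = 0.0093
  acyanogenic: (205 − 203.4375)² / 203.4375 = 0.0120
χ² = 0.0093 + 0.0120 = 0.0213 ≈ 0.021
Degrees of freedom = 2 − 1 = 1; critical value at α = 0.01 is 6.635.
Since 0.021 < 6.635, we fail to reject the null hypothesis — the data are consistent with the 9:7 ratio.

0.021; consistent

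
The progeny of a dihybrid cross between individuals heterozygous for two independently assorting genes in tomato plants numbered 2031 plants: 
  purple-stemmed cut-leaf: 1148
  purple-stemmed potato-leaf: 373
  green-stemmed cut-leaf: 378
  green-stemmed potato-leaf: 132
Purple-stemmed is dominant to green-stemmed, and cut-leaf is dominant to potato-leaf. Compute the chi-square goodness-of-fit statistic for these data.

0.410

A dihybrid F₂ with independent assortment and complete dominance at both loci gives a 9:3:3:1 phenotypic ratio.
The 9:3:3:1 ratio has 16 parts, so with N = 2031 the expected counts are:
  purple-stemmed cut-leaf: 2031 × 9/16 = 1142.4375
  purple-stemmed potato-leaf: 2031 × 3/16 = 380.8125
  green-stemmed cut-leaf: 2031 × 3/16 = 380.8125
  green-stemmed potato-leaf: 2031 × 1/16 = 126.9375
χ² = Σ (O − E)² / E
  purple-stemmed cut-leaf: (1148 − 1142.4375)² / 1142.4375 = 0.0271
  purple-stemmed potato-leaf: (373 − 380.8125)² / 380.8125 = 0.1603
  green-stemmed cut-leaf: (378 − 380.8125)² / 380.8125 = 0.0208
  green-stemmed potato-leaf: (132 − 126.9375)² / 126.9375 = 0.2019
χ² = 0.0271 + 0.1603 + 0.0208 + 0.2019 = 0.4101 ≈ 0.410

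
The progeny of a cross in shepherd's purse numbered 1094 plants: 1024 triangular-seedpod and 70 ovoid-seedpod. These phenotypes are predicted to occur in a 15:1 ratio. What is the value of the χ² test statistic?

Expected counts for N = 1094 under a 15:1 ratio (total parts = 16):
  triangular-seedpod: 1094 × 15/16 = 1025.625
  ovoid-seedpod: 1094 × 1/16 = 68.375
χ² = Σ (O − E)² / E
  triangular-seedpod: (1024 − 1025.625)² / 1025.625 = 0.0026
  ovoid-seedpod: (70 − 68.375)² / 68.375 = 0.0386
χ² = 0.0026 + 0.0386 = 0.0412 ≈ 0.041

0.041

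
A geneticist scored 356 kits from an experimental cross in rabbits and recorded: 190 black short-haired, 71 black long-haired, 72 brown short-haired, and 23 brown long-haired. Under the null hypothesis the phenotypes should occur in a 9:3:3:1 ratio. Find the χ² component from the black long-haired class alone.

0.271

Total ratio parts = 16. Expected numbers out of 356:
  black short-haired: 356 × 9/16 = 200.25
  black long-haired: 356 × 3/16 = 66.75
  brown short-haired: 356 × 3/16 = 66.75
  brown long-haired: 356 × 1/16 = 22.25
Contribution of black long-haired: (71 − 66.75)² / 66.75 = 0.2706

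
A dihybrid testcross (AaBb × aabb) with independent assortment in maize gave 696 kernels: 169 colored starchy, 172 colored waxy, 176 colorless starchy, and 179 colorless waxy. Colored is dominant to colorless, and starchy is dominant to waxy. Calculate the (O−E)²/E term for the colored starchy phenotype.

A dihybrid testcross with independent assortment gives a 1:1:1:1 ratio.
The 1:1:1:1 ratio has 4 parts, so with N = 696 the expected counts are:
  colored starchy: 696 × 1/4 = 174
  colored waxy: 696 × 1/4 = 174
  colorless starchy: 696 × 1/4 = 174
  colorless waxy: 696 × 1/4 = 174
Contribution of colored starchy: (169 − 174)² / 174 = 0.1437

0.144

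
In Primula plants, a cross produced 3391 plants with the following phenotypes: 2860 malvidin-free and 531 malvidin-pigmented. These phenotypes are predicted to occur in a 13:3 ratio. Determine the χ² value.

The 13:3 ratio has 16 parts, so with N = 3391 the expected counts are:
  malvidin-free: 3391 × 13/16 = 2755.1875
  malvidin-pigmented: 3391 × 3/16 = 635.8125
χ² = Σ (O − E)² / E
  malvidin-free: (2860 − 2755.1875)² / 2755.1875 = 3.9873
  malvidin-pigmented: (531 − 635.8125)² / 635.8125 = 17.2781
χ² = 3.9873 + 17.2781 = 21.2654 ≈ 21.265

21.265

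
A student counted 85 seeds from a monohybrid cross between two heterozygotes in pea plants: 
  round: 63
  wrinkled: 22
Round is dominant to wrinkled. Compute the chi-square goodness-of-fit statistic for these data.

0.035

For a monohybrid cross between heterozygotes with complete dominance, the expected phenotypic ratio is 3:1.
Total ratio parts = 4. Expected numbers out of 85:
  round: 85 × 3/4 = 63.75
  wrinkled: 85 × 1/4 = 21.25
χ² = Σ (O − E)² / E
  round: (63 − 63.75)² / 63.75 = 0.0088
  wrinkled: (22 − 21.25)² / 21.25 = 0.0265
χ² = 0.0088 + 0.0265 = 0.0353 ≈ 0.035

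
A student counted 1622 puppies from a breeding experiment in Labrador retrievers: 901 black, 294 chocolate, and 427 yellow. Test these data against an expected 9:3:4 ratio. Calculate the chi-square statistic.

Under the 9:3:4 hypothesis (Σ ratio = 16, N = 1622):
  black: 1622 × 9/16 = 912.375
  chocolate: 1622 × 3/16 = 304.125
  yellow: 1622 × 4/16 = 405.5
χ² = Σ (O − E)² / E
  black: (901 − 912.375)² / 912.375 = 0.1418
  chocolate: (294 − 304.125)² / 304.125 = 0.3371
  yellow: (427 − 405.5)² / 405.5 = 1.1400
χ² = 0.1418 + 0.3371 + 1.1400 = 1.6189 ≈ 1.619

1.619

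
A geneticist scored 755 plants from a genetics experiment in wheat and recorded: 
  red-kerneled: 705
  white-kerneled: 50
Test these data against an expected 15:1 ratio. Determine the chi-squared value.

The 15:1 ratio has 16 parts, so with N = 755 the expected counts are:
  red-kerneled: 755 × 15/16 = 707.8125
  white-kerneled: 755 × 1/16 = 47.1875
χ² = Σ (O − E)² / E
  red-kerneled: (705 − 707.8125)² / 707.8125 = 0.0112
  white-kerneled: (50 − 47.1875)² / 47.1875 = 0.1676
χ² = 0.0112 + 0.1676 = 0.1788 ≈ 0.179

0.179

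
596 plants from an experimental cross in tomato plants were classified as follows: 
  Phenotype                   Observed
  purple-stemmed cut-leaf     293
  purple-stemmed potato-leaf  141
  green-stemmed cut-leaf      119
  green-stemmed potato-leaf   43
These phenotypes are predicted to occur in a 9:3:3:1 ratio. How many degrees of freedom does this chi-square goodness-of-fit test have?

3

A goodness-of-fit test with 4 phenotype classes has df = 4 − 1 = 3.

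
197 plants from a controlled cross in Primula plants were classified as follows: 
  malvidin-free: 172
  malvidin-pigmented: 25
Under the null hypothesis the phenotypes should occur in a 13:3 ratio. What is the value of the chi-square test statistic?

4.748

Under the 13:3 hypothesis (Σ ratio = 16, N = 197):
  malvidin-free: 197 × 13/16 = 160.0625
  malvidin-pigmented: 197 × 3/16 = 36.9375
χ² = Σ (O − E)² / E
  malvidin-free: (172 − 160.0625)² / 160.0625 = 0.8903
  malvidin-pigmented: (25 − 36.9375)² / 36.9375 = 3.8580
χ² = 0.8903 + 3.8580 = 4.7483 ≈ 4.748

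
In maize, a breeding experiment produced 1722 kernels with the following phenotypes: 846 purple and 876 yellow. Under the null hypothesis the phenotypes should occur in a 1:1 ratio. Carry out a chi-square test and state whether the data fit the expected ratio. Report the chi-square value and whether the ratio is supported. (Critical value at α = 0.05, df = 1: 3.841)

0.523; consistent

Under the 1:1 hypothesis (Σ ratio = 2, N = 1722):
  purple: 1722 × 1/2 = 861
  yellow: 1722 × 1/2 = 861
χ² = Σ (O − E)² / E
  purple: (846 − 861)² / 861 = 0.2613
  yellow: (876 − 861)² / 861 = 0.2613
χ² = 0.2613 + 0.2613 = 0.5226 ≈ 0.523
Degrees of freedom = 2 − 1 = 1; critical value at α = 0.05 is 3.841.
Since 0.523 < 3.841, we fail to reject the null hypothesis — the data are consistent with the 1:1 ratio.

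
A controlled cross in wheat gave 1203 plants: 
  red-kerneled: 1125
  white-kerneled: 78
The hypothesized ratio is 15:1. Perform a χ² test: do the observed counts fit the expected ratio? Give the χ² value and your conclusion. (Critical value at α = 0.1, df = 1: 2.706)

Expected counts for N = 1203 under a 15:1 ratio (total parts = 16):
  red-kerneled: 1203 × 15/16 = 1127.8125
  white-kerneled: 1203 × 1/16 = 75.1875
χ² = Σ (O − E)² / E
  red-kerneled: (1125 − 1127.8125)² / 1127.8125 = 0.0070
  white-kerneled: (78 − 75.1875)² / 75.1875 = 0.1052
χ² = 0.0070 + 0.1052 = 0.1122 ≈ 0.112
Degrees of freedom = 2 − 1 = 1; critical value at α = 0.1 is 2.706.
Since 0.112 < 2.706, we fail to reject the null hypothesis — the data are consistent with the 15:1 ratio.

0.112; consistent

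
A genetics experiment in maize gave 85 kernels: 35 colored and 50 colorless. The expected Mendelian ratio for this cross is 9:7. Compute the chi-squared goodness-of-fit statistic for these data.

Total ratio parts = 16. Expected numbers out of 85:
  colored: 85 × 9/16 = 47.8125
  colorless: 85 × 7/16 = 37.1875
χ² = Σ (O − E)² / E
  colored: (35 − 47.8125)² / 47.8125 = 3.4334
  colorless: (50 − 37.1875)² / 37.1875 = 4.4144
χ² = 3.4334 + 4.4144 = 7.8478 ≈ 7.848

7.848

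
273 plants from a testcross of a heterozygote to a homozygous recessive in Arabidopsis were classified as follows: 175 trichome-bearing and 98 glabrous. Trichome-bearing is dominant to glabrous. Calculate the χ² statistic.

A testcross of a heterozygote (Aa × aa) gives a 1:1 phenotypic ratio.
Expected counts for N = 273 under a 1:1 ratio (total parts = 2):
  trichome-bearing: 273 × 1/2 = 136.5
  glabrous: 273 × 1/2 = 136.5
χ² = Σ (O − E)² / E
  trichome-bearing: (175 − 136.5)² / 136.5 = 10.8590
  glabrous: (98 − 136.5)² / 136.5 = 10.8590
χ² = 10.8590 + 10.8590 = 21.718

21.718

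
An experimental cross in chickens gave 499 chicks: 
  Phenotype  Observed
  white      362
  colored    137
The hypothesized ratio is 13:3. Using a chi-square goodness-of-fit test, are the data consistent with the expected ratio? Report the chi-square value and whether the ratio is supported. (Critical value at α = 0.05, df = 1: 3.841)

24.820; not consistent

Under the 13:3 hypothesis (Σ ratio = 16, N = 499):
  white: 499 × 13/16 = 405.4375
  colored: 499 × 3/16 = 93.5625
χ² = Σ (O − E)² / E
  white: (362 − 405.4375)² / 405.4375 = 4.6538
  colored: (137 − 93.5625)² / 93.5625 = 20.1664
χ² = 4.6538 + 20.1664 = 24.8202 ≈ 24.820
Degrees of freedom = 2 − 1 = 1; critical value at α = 0.05 is 3.841.
Since 24.820 > 3.841, we reject the null hypothesis — the data do not fit the 13:3 ratio.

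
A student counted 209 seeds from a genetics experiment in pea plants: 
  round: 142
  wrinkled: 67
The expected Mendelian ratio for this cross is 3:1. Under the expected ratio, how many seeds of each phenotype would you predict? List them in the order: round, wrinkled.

156.75, 52.25

Under the 3:1 hypothesis (Σ ratio = 4, N = 209):
  round: 209 × 3/4 = 156.75
  wrinkled: 209 × 1/4 = 52.25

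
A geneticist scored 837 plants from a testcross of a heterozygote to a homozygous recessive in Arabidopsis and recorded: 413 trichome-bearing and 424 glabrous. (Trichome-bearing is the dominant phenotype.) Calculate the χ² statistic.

0.145

A testcross of a heterozygote (Aa × aa) gives a 1:1 phenotypic ratio.
The 1:1 ratio has 2 parts, so with N = 837 the expected counts are:
  trichome-bearing: 837 × 1/2 = 418.5
  glabrous: 837 × 1/2 = 418.5
χ² = Σ (O − E)² / E
  trichome-bearing: (413 − 418.5)² / 418.5 = 0.0723
  glabrous: (424 − 418.5)² / 418.5 = 0.0723
χ² = 0.0723 + 0.0723 = 0.1446 ≈ 0.145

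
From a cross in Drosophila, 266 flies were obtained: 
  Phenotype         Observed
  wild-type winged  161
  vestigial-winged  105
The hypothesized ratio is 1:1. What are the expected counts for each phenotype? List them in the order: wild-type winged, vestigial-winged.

133, 133

The 1:1 ratio has 2 parts, so with N = 266 the expected counts are:
  wild-type winged: 266 × 1/2 = 133
  vestigial-winged: 266 × 1/2 = 133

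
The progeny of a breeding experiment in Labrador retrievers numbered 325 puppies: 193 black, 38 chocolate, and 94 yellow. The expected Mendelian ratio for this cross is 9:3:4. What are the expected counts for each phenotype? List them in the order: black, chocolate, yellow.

182.8125, 60.9375, 81.25

The 9:3:4 ratio has 16 parts, so with N = 325 the expected counts are:
  black: 325 × 9/16 = 182.8125
  chocolate: 325 × 3/16 = 60.9375
  yellow: 325 × 4/16 = 81.25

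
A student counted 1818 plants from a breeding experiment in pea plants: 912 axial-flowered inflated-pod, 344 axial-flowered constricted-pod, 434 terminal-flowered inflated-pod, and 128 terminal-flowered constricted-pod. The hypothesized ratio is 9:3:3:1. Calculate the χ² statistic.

Expected counts for N = 1818 under a 9:3:3:1 ratio (total parts = 16):
  axial-flowered inflated-pod: 1818 × 9/16 = 1022.625
  axial-flowered constricted-pod: 1818 × 3/16 = 340.875
  terminal-flowered inflated-pod: 1818 × 3/16 = 340.875
  terminal-flowered constricted-pod: 1818 × 1/16 = 113.625
χ² = Σ (O − E)² / E
  axial-flowered inflated-pod: (912 − 1022.625)² / 1022.625 = 11.9671
  axial-flowered constricted-pod: (344 − 340.875)² / 340.875 = 0.0286
  terminal-flowered inflated-pod: (434 − 340.875)² / 340.875 = 25.4412
  terminal-flowered constricted-pod: (128 − 113.625)² / 113.625 = 1.8186
χ² = 11.9671 + 0.0286 + 25.4412 + 1.8186 = 39.2555 ≈ 39.256

39.256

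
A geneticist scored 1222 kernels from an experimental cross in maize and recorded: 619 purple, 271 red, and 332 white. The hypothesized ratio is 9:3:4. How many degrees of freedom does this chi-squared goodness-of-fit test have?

A goodness-of-fit test with 3 phenotype classes has df = 3 − 1 = 2.

2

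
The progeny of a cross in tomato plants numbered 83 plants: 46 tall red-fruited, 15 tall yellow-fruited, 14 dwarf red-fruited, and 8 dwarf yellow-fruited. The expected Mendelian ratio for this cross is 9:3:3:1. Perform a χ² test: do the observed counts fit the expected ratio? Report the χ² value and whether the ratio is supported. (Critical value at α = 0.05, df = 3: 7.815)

1.712; consistent

Total ratio parts = 16. Expected numbers out of 83:
  tall red-fruited: 83 × 9/16 = 46.6875
  tall yellow-fruited: 83 × 3/16 = 15.5625
  dwarf red-fruited: 83 × 3/16 = 15.5625
  dwarf yellow-fruited: 83 × 1/16 = 5.1875
χ² = Σ (O − E)² / E
  tall red-fruited: (46 − 46.6875)² / 46.6875 = 0.0101
  tall yellow-fruited: (15 − 15.5625)² / 15.5625 = 0.0203
  dwarf red-fruited: (14 − 15.5625)² / 15.5625 = 0.1569
  dwarf yellow-fruited: (8 − 5.1875)² / 5.1875 = 1.5248
χ² = 0.0101 + 0.0203 + 0.1569 + 1.5248 = 1.7121 ≈ 1.712
Degrees of freedom = 4 − 1 = 3; critical value at α = 0.05 is 7.815.
Since 1.712 < 7.815, we fail to reject the null hypothesis — the data are consistent with the 9:3:3:1 ratio.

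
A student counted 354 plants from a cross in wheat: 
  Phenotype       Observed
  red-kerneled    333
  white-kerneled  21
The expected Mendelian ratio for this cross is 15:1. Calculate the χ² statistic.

0.061

Expected counts for N = 354 under a 15:1 ratio (total parts = 16):
  red-kerneled: 354 × 15/16 = 331.875
  white-kerneled: 354 × 1/16 = 22.125
χ² = Σ (O − E)² / E
  red-kerneled: (333 − 331.875)² / 331.875 = 0.0038
  white-kerneled: (21 − 22.125)² / 22.125 = 0.0572
χ² = 0.0038 + 0.0572 = 0.061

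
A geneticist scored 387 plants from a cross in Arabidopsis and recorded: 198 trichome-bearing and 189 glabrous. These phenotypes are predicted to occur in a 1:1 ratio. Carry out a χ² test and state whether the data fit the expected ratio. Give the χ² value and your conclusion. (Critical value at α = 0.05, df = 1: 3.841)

0.209; consistent

Expected counts for N = 387 under a 1:1 ratio (total parts = 2):
  trichome-bearing: 387 × 1/2 = 193.5
  glabrous: 387 × 1/2 = 193.5
χ² = Σ (O − E)² / E
  trichome-bearing: (198 − 193.5)² / 193.5 = 0.1047
  glabrous: (189 − 193.5)² / 193.5 = 0.1047
χ² = 0.1047 + 0.1047 = 0.2094 ≈ 0.209
Degrees of freedom = 2 − 1 = 1; critical value at α = 0.05 is 3.841.
Since 0.209 < 3.841, we fail to reject the null hypothesis — the data are consistent with the 1:1 ratio.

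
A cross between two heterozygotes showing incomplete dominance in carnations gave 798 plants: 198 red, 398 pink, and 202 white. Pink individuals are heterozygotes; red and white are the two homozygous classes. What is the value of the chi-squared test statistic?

0.045

With incomplete dominance, a heterozygote × heterozygote cross gives a 1:2:1 phenotypic ratio.
Under the 1:2:1 hypothesis (Σ ratio = 4, N = 798):
  red: 798 × 1/4 = 199.5
  pink: 798 × 2/4 = 399
  white: 798 × 1/4 = 199.5
χ² = Σ (O − E)² / E
  red: (198 − 199.5)² / 199.5 = 0.0113
  pink: (398 − 399)² / 399 = 0.0025
  white: (202 − 199.5)² / 199.5 = 0.0313
χ² = 0.0113 + 0.0025 + 0.0313 = 0.0451 ≈ 0.045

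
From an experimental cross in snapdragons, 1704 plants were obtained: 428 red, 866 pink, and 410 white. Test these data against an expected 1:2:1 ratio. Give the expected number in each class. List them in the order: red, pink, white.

426, 852, 426

Under the 1:2:1 hypothesis (Σ ratio = 4, N = 1704):
  red: 1704 × 1/4 = 426
  pink: 1704 × 2/4 = 852
  white: 1704 × 1/4 = 426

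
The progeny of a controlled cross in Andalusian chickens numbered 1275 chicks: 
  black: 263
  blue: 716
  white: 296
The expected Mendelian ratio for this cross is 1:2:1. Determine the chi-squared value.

Expected counts for N = 1275 under a 1:2:1 ratio (total parts = 4):
  black: 1275 × 1/4 = 318.75
  blue: 1275 × 2/4 = 637.5
  white: 1275 × 1/4 = 318.75
χ² = Σ (O − E)² / E
  black: (263 − 318.75)² / 318.75 = 9.7508
  blue: (716 − 637.5)² / 637.5 = 9.6663
  white: (296 − 318.75)² / 318.75 = 1.6237
χ² = 9.7508 + 9.6663 + 1.6237 = 21.0408 ≈ 21.041

21.041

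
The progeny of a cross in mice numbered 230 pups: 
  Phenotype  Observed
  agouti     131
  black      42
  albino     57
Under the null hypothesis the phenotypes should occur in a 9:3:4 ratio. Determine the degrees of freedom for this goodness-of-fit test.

2

A goodness-of-fit test with 3 phenotype classes has df = 3 − 1 = 2.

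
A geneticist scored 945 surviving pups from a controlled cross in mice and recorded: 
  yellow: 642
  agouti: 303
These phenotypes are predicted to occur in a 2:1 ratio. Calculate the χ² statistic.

0.686

The 2:1 ratio has 3 parts, so with N = 945 the expected counts are:
  yellow: 945 × 2/3 = 630
  agouti: 945 × 1/3 = 315
χ² = Σ (O − E)² / E
  yellow: (642 − 630)² / 630 = 0.2286
  agouti: (303 − 315)² / 315 = 0.4571
χ² = 0.2286 + 0.4571 = 0.6857 ≈ 0.686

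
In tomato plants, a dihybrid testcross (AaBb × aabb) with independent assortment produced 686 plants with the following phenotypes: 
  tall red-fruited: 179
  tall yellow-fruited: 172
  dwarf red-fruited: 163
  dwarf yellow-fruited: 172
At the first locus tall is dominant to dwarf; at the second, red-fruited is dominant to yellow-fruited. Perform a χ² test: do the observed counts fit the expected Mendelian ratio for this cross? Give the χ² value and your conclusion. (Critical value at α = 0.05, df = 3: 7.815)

A dihybrid testcross with independent assortment gives a 1:1:1:1 ratio.
Total ratio parts = 4. Expected numbers out of 686:
  tall red-fruited: 686 × 1/4 = 171.5
  tall yellow-fruited: 686 × 1/4 = 171.5
  dwarf red-fruited: 686 × 1/4 = 171.5
  dwarf yellow-fruited: 686 × 1/4 = 171.5
χ² = Σ (O − E)² / E
  tall red-fruited: (179 − 171.5)² / 171.5 = 0.3280
  tall yellow-fruited: (172 − 171.5)² / 171.5 = 0.0015
  dwarf red-fruited: (163 − 171.5)² / 171.5 = 0.4213
  dwarf yellow-fruited: (172 − 171.5)² / 171.5 = 0.0015
χ² = 0.3280 + 0.0015 + 0.4213 + 0.0015 = 0.7523 ≈ 0.752
Degrees of freedom = 4 − 1 = 3; critical value at α = 0.05 is 7.815.
Since 0.752 < 7.815, we fail to reject the null hypothesis — the data are consistent with the 1:1:1:1 ratio.

0.752; consistent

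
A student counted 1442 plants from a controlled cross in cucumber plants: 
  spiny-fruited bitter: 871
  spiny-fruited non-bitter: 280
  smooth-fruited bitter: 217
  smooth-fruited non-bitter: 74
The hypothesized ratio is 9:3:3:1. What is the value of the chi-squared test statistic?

The 9:3:3:1 ratio has 16 parts, so with N = 1442 the expected counts are:
  spiny-fruited bitter: 1442 × 9/16 = 811.125
  spiny-fruited non-bitter: 1442 × 3/16 = 270.375
  smooth-fruited bitter: 1442 × 3/16 = 270.375
  smooth-fruited non-bitter: 1442 × 1/16 = 90.125
χ² = Σ (O − E)² / E
  spiny-fruited bitter: (871 − 811.125)² / 811.125 = 4.4198
  spiny-fruited non-bitter: (280 − 270.375)² / 270.375 = 0.3426
  smooth-fruited bitter: (217 − 270.375)² / 270.375 = 10.5368
  smooth-fruited non-bitter: (74 − 90.125)² / 90.125 = 2.8851
χ² = 4.4198 + 0.3426 + 10.5368 + 2.8851 = 18.1843 ≈ 18.184

18.184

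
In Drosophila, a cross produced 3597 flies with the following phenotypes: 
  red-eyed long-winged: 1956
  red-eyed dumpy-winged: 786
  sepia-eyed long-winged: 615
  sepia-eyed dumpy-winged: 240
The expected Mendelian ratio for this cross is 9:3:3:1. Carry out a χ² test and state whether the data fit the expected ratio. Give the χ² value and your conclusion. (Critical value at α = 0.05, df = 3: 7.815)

26.958; not consistent

The 9:3:3:1 ratio has 16 parts, so with N = 3597 the expected counts are:
  red-eyed long-winged: 3597 × 9/16 = 2023.3125
  red-eyed dumpy-winged: 3597 × 3/16 = 674.4375
  sepia-eyed long-winged: 3597 × 3/16 = 674.4375
  sepia-eyed dumpy-winged: 3597 × 1/16 = 224.8125
χ² = Σ (O − E)² / E
  red-eyed long-winged: (1956 − 2023.3125)² / 2023.3125 = 2.2394
  red-eyed dumpy-winged: (786 − 674.4375)² / 674.4375 = 18.4542
  sepia-eyed long-winged: (615 − 674.4375)² / 674.4375 = 5.2382
  sepia-eyed dumpy-winged: (240 − 224.8125)² / 224.8125 = 1.0260
χ² = 2.2394 + 18.4542 + 5.2382 + 1.0260 = 26.9578 ≈ 26.958
Degrees of freedom = 4 − 1 = 3; critical value at α = 0.05 is 7.815.
Since 26.958 > 7.815, we reject the null hypothesis — the data do not fit the 9:3:3:1 ratio.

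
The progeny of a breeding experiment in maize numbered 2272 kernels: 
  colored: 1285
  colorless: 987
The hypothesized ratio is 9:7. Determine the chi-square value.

0.088

Expected counts for N = 2272 under a 9:7 ratio (total parts = 16):
  colored: 2272 × 9/16 = 1278
  colorless: 2272 × 7/16 = 994
χ² = Σ (O − E)² / E
  colored: (1285 − 1278)² / 1278 = 0.0383
  colorless: (987 − 994)² / 994 = 0.0493
χ² = 0.0383 + 0.0493 = 0.0876 ≈ 0.088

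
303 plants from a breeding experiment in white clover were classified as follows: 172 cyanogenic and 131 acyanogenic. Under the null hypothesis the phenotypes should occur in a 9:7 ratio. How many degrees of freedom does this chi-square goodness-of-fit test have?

A goodness-of-fit test with 2 phenotype classes has df = 2 − 1 = 1.

1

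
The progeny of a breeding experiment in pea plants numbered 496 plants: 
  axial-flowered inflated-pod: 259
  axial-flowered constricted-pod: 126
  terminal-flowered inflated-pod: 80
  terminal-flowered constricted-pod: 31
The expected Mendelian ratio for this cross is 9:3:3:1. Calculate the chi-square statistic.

14.961

Expected counts for N = 496 under a 9:3:3:1 ratio (total parts = 16):
  axial-flowered inflated-pod: 496 × 9/16 = 279
  axial-flowered constricted-pod: 496 × 3/16 = 93
  terminal-flowered inflated-pod: 496 × 3/16 = 93
  terminal-flowered constricted-pod: 496 × 1/16 = 31
χ² = Σ (O − E)² / E
  axial-flowered inflated-pod: (259 − 279)² / 279 = 1.4337
  axial-flowered constricted-pod: (126 − 93)² / 93 = 11.7097
  terminal-flowered inflated-pod: (80 − 93)² / 93 = 1.8172
  terminal-flowered constricted-pod: (31 − 31)² / 31 = 0.0000
χ² = 1.4337 + 11.7097 + 1.8172 + 0.0000 = 14.9606 ≈ 14.961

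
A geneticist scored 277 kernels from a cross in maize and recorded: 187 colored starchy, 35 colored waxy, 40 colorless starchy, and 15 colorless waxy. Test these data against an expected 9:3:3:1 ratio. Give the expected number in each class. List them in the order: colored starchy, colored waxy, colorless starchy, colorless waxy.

Total ratio parts = 16. Expected numbers out of 277:
  colored starchy: 277 × 9/16 = 155.8125
  colored waxy: 277 × 3/16 = 51.9375
  colorless starchy: 277 × 3/16 = 51.9375
  colorless waxy: 277 × 1/16 = 17.3125

155.8125, 51.9375, 51.9375, 17.3125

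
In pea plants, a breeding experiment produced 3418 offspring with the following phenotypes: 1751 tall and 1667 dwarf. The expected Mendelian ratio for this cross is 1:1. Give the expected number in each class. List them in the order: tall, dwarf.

Under the 1:1 hypothesis (Σ ratio = 2, N = 3418):
  tall: 3418 × 1/2 = 1709
  dwarf: 3418 × 1/2 = 1709

1709, 1709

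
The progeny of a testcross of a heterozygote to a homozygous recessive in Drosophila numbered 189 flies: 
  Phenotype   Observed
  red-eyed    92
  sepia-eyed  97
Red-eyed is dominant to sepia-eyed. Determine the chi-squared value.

0.132

A testcross of a heterozygote (Aa × aa) gives a 1:1 phenotypic ratio.
Total ratio parts = 2. Expected numbers out of 189:
  red-eyed: 189 × 1/2 = 94.5
  sepia-eyed: 189 × 1/2 = 94.5
χ² = Σ (O − E)² / E
  red-eyed: (92 − 94.5)² / 94.5 = 0.0661
  sepia-eyed: (97 − 94.5)² / 94.5 = 0.0661
χ² = 0.0661 + 0.0661 = 0.1322 ≈ 0.132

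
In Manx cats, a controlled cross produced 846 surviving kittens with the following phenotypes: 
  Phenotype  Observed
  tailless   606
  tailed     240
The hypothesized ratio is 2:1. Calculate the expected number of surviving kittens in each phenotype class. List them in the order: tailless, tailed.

564, 282

Expected counts for N = 846 under a 2:1 ratio (total parts = 3):
  tailless: 846 × 2/3 = 564
  tailed: 846 × 1/3 = 282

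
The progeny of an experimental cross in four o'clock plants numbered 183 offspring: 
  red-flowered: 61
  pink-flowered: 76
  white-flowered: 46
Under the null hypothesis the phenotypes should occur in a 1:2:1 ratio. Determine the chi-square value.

7.710

Expected counts for N = 183 under a 1:2:1 ratio (total parts = 4):
  red-flowered: 183 × 1/4 = 45.75
  pink-flowered: 183 × 2/4 = 91.5
  white-flowered: 183 × 1/4 = 45.75
χ² = Σ (O − E)² / E
  red-flowered: (61 − 45.75)² / 45.75 = 5.0833
  pink-flowered: (76 − 91.5)² / 91.5 = 2.6257
  white-flowered: (46 − 45.75)² / 45.75 = 0.0014
χ² = 5.0833 + 2.6257 + 0.0014 = 7.7104 ≈ 7.710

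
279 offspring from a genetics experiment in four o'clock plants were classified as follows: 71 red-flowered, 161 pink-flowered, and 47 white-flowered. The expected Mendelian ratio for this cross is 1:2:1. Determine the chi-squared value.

10.756

Total ratio parts = 4. Expected numbers out of 279:
  red-flowered: 279 × 1/4 = 69.75
  pink-flowered: 279 × 2/4 = 139.5
  white-flowered: 279 × 1/4 = 69.75
χ² = Σ (O − E)² / E
  red-flowered: (71 − 69.75)² / 69.75 = 0.0224
  pink-flowered: (161 − 139.5)² / 139.5 = 3.3136
  white-flowered: (47 − 69.75)² / 69.75 = 7.4203
χ² = 0.0224 + 3.3136 + 7.4203 = 10.7563 ≈ 10.756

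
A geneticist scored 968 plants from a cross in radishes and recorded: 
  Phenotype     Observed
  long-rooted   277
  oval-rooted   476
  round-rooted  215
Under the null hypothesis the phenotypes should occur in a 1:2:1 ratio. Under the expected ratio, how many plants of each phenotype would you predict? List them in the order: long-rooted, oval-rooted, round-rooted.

242, 484, 242

Expected counts for N = 968 under a 1:2:1 ratio (total parts = 4):
  long-rooted: 968 × 1/4 = 242
  oval-rooted: 968 × 2/4 = 484
  round-rooted: 968 × 1/4 = 242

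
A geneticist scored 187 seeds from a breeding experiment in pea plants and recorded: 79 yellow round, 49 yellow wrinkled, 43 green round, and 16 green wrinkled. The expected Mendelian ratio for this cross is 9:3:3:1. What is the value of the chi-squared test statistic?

Total ratio parts = 16. Expected numbers out of 187:
  yellow round: 187 × 9/16 = 105.1875
  yellow wrinkled: 187 × 3/16 = 35.0625
  green round: 187 × 3/16 = 35.0625
  green wrinkled: 187 × 1/16 = 11.6875
χ² = Σ (O − E)² / E
  yellow round: (79 − 105.1875)² / 105.1875 = 6.5196
  yellow wrinkled: (49 − 35.0625)² / 35.0625 = 5.5402
  green round: (43 − 35.0625)² / 35.0625 = 1.7969
  green wrinkled: (16 − 11.6875)² / 11.6875 = 1.5912
χ² = 6.5196 + 5.5402 + 1.7969 + 1.5912 = 15.4479 ≈ 15.448

15.448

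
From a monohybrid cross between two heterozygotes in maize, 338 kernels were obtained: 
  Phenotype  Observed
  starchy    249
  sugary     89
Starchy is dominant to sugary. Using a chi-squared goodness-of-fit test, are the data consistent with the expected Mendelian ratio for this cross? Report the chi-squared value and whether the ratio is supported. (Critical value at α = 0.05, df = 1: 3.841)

0.320; consistent

For a monohybrid cross between heterozygotes with complete dominance, the expected phenotypic ratio is 3:1.
Total ratio parts = 4. Expected numbers out of 338:
  starchy: 338 × 3/4 = 253.5
  sugary: 338 × 1/4 = 84.5
χ² = Σ (O − E)² / E
  starchy: (249 − 253.5)² / 253.5 = 0.0799
  sugary: (89 − 84.5)² / 84.5 = 0.2396
χ² = 0.0799 + 0.2396 = 0.3195 ≈ 0.320
Degrees of freedom = 2 − 1 = 1; critical value at α = 0.05 is 3.841.
Since 0.320 < 3.841, we fail to reject the null hypothesis — the data are consistent with the 3:1 ratio.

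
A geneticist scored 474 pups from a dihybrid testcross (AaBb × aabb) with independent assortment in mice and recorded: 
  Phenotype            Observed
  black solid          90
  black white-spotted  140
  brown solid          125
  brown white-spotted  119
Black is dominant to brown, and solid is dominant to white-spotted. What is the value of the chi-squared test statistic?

A dihybrid testcross with independent assortment gives a 1:1:1:1 ratio.
Expected counts for N = 474 under a 1:1:1:1 ratio (total parts = 4):
  black solid: 474 × 1/4 = 118.5
  black white-spotted: 474 × 1/4 = 118.5
  brown solid: 474 × 1/4 = 118.5
  brown white-spotted: 474 × 1/4 = 118.5
χ² = Σ (O − E)² / E
  black solid: (90 − 118.5)² / 118.5 = 6.8544
  black white-spotted: (140 − 118.5)² / 118.5 = 3.9008
  brown solid: (125 − 118.5)² / 118.5 = 0.3565
  brown white-spotted: (119 − 118.5)² / 118.5 = 0.0021
χ² = 6.8544 + 3.9008 + 0.3565 + 0.0021 = 11.1138 ≈ 11.114

11.114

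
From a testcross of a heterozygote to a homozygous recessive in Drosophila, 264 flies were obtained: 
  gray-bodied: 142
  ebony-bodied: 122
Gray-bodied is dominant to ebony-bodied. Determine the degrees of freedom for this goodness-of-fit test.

1

A testcross of a heterozygote (Aa × aa) gives a 1:1 phenotypic ratio.
A goodness-of-fit test with 2 phenotype classes has df = 2 − 1 = 1.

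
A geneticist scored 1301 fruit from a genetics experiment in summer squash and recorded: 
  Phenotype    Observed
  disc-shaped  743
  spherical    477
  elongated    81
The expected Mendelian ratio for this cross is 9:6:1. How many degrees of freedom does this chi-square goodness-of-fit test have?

2

A goodness-of-fit test with 3 phenotype classes has df = 3 − 1 = 2.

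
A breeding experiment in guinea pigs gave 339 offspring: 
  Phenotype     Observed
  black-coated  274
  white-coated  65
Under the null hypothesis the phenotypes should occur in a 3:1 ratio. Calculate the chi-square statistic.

Expected counts for N = 339 under a 3:1 ratio (total parts = 4):
  black-coated: 339 × 3/4 = 254.25
  white-coated: 339 × 1/4 = 84.75
χ² = Σ (O − E)² / E
  black-coated: (274 − 254.25)² / 254.25 = 1.5342
  white-coated: (65 − 84.75)² / 84.75 = 4.6025
χ² = 1.5342 + 4.6025 = 6.1367 ≈ 6.137

6.137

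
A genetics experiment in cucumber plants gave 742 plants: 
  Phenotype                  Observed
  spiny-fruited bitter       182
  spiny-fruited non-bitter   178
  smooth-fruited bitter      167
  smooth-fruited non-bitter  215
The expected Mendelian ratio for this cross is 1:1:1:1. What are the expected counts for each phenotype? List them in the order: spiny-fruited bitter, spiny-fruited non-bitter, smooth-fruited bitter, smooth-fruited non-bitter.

185.5, 185.5, 185.5, 185.5

Total ratio parts = 4. Expected numbers out of 742:
  spiny-fruited bitter: 742 × 1/4 = 185.5
  spiny-fruited non-bitter: 742 × 1/4 = 185.5
  smooth-fruited bitter: 742 × 1/4 = 185.5
  smooth-fruited non-bitter: 742 × 1/4 = 185.5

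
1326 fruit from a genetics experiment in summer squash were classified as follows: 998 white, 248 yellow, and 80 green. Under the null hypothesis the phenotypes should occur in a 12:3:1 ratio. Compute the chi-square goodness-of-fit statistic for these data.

Expected counts for N = 1326 under a 12:3:1 ratio (total parts = 16):
  white: 1326 × 12/16 = 994.5
  yellow: 1326 × 3/16 = 248.625
  green: 1326 × 1/16 = 82.875
χ² = Σ (O − E)² / E
  white: (998 − 994.5)² / 994.5 = 0.0123
  yellow: (248 − 248.625)² / 248.625 = 0.0016
  green: (80 − 82.875)² / 82.875 = 0.0997
χ² = 0.0123 + 0.0016 + 0.0997 = 0.1136 ≈ 0.114

0.114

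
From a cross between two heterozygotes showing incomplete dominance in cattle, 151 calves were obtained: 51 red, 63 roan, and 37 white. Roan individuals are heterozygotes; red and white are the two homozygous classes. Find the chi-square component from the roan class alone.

2.070

With incomplete dominance, a heterozygote × heterozygote cross gives a 1:2:1 phenotypic ratio.
Total ratio parts = 4. Expected numbers out of 151:
  red: 151 × 1/4 = 37.75
  roan: 151 × 2/4 = 75.5
  white: 151 × 1/4 = 37.75
Contribution of roan: (63 − 75.5)² / 75.5 = 2.0695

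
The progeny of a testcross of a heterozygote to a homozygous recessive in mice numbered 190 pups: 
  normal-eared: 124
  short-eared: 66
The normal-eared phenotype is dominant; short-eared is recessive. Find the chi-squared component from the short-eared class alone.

8.853

A testcross of a heterozygote (Aa × aa) gives a 1:1 phenotypic ratio.
The 1:1 ratio has 2 parts, so with N = 190 the expected counts are:
  normal-eared: 190 × 1/2 = 95
  short-eared: 190 × 1/2 = 95
Contribution of short-eared: (66 − 95)² / 95 = 8.8526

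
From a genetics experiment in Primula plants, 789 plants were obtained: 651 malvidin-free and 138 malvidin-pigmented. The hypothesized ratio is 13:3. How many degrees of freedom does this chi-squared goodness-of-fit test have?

1

A goodness-of-fit test with 2 phenotype classes has df = 2 − 1 = 1.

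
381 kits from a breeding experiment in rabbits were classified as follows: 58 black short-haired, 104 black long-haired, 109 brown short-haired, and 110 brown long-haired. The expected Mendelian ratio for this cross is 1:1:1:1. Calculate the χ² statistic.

Under the 1:1:1:1 hypothesis (Σ ratio = 4, N = 381):
  black short-haired: 381 × 1/4 = 95.25
  black long-haired: 381 × 1/4 = 95.25
  brown short-haired: 381 × 1/4 = 95.25
  brown long-haired: 381 × 1/4 = 95.25
χ² = Σ (O − E)² / E
  black short-haired: (58 − 95.25)² / 95.25 = 14.5676
  black long-haired: (104 − 95.25)² / 95.25 = 0.8038
  brown short-haired: (109 − 95.25)² / 95.25 = 1.9849
  brown long-haired: (110 − 95.25)² / 95.25 = 2.2841
χ² = 14.5676 + 0.8038 + 1.9849 + 2.2841 = 19.6404 ≈ 19.640

19.640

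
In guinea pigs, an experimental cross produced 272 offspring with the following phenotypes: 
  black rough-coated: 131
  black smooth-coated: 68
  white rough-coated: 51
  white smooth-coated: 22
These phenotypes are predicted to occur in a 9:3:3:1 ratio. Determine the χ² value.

The 9:3:3:1 ratio has 16 parts, so with N = 272 the expected counts are:
  black rough-coated: 272 × 9/16 = 153
  black smooth-coated: 272 × 3/16 = 51
  white rough-coated: 272 × 3/16 = 51
  white smooth-coated: 272 × 1/16 = 17
χ² = Σ (O − E)² / E
  black rough-coated: (131 − 153)² / 153 = 3.1634
  black smooth-coated: (68 − 51)² / 51 = 5.6667
  white rough-coated: (51 − 51)² / 51 = 0.0000
  white smooth-coated: (22 − 17)² / 17 = 1.4706
χ² = 3.1634 + 5.6667 + 0.0000 + 1.4706 = 10.3007 ≈ 10.301

10.301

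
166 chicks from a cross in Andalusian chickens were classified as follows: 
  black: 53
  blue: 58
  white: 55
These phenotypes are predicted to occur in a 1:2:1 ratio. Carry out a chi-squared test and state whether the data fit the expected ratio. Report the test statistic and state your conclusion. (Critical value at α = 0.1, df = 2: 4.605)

Total ratio parts = 4. Expected numbers out of 166:
  black: 166 × 1/4 = 41.5
  blue: 166 × 2/4 = 83
  white: 166 × 1/4 = 41.5
χ² = Σ (O − E)² / E
  black: (53 − 41.5)² / 41.5 = 3.1867
  blue: (58 − 83)² / 83 = 7.5301
  white: (55 − 41.5)² / 41.5 = 4.3916
χ² = 3.1867 + 7.5301 + 4.3916 = 15.1084 ≈ 15.108
Degrees of freedom = 3 − 1 = 2; critical value at α = 0.1 is 4.605.
Since 15.108 > 4.605, we reject the null hypothesis — the data do not fit the 1:2:1 ratio.

15.108; not consistent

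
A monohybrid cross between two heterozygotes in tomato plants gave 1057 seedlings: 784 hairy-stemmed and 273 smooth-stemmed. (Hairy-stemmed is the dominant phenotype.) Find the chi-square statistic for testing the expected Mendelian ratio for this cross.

For a monohybrid cross between heterozygotes with complete dominance, the expected phenotypic ratio is 3:1.
The 3:1 ratio has 4 parts, so with N = 1057 the expected counts are:
  hairy-stemmed: 1057 × 3/4 = 792.75
  smooth-stemmed: 1057 × 1/4 = 264.25
χ² = Σ (O − E)² / E
  hairy-stemmed: (784 − 792.75)² / 792.75 = 0.0966
  smooth-stemmed: (273 − 264.25)² / 264.25 = 0.2897
χ² = 0.0966 + 0.2897 = 0.3863 ≈ 0.386

0.386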